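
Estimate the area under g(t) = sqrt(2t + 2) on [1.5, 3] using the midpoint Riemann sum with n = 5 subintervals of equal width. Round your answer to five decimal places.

3.81604

Δt = (3 − 1.5)/5 = 0.3.
Midpoints: 1.65, 1.95, 2.25, 2.55, 2.85.
g(1.65) ≈ 2.30217, g(1.95) ≈ 2.42899, g(2.25) ≈ 2.54951, g(2.55) ≈ 2.66458, g(2.85) ≈ 2.77489.
Sum = Δt · [g(1.65) + g(1.95) + g(2.25) + g(2.55) + g(2.85)].
Sum ≈ 3.81604.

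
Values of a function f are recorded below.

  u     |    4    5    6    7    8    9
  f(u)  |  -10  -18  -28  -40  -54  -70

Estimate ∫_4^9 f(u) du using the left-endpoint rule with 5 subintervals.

Δu = 1.
Sum = 1·[(-10) + (-18) + (-28) + (-40) + (-54)] = -150.

-150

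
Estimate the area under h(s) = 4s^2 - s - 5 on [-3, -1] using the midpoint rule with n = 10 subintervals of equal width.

Δs = (-1 − (-3))/10 = 0.2.
Midpoints: -2.9, -2.7, -2.5, -2.3, -2.1, -1.9, -1.7, -1.5, -1.3, -1.1.
h(-2.9) = 31.54, h(-2.7) = 26.86, h(-2.5) = 22.5, h(-2.3) = 18.46, h(-2.1) = 14.74, h(-1.9) = 11.34, h(-1.7) = 8.26, h(-1.5) = 5.5, h(-1.3) = 3.06, h(-1.1) = 0.94.
Sum = Δs · [h(-2.9) + h(-2.7) + h(-2.5) + ...].
Sum = 28.64.

28.64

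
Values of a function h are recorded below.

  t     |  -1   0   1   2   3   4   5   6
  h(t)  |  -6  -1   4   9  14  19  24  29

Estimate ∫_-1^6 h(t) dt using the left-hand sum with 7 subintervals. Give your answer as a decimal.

63

Δt = 1.
Sum = 1·[(-6) + (-1) + 4 + 9 + 14 + 19 + 24] = 63.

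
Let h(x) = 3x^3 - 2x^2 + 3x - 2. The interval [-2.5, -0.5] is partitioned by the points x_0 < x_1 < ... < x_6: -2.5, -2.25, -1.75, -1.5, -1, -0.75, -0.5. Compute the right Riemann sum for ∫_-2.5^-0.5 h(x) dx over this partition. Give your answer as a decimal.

-41.0234375

Subinterval widths: 0.25, 0.5, 0.25, 0.5, 0.25, 0.25.
Right endpoints: -2.25, -1.75, -1.5, -1, -0.75, -0.5.
h(-2.25) = -53.046875, h(-1.75) = -29.453125, h(-1.5) = -21.125, h(-1) = -10, h(-0.75) = -6.640625, h(-0.5) = -4.375.
Sum = Σ Δx_i · h(x_i).
Sum = -41.0234375.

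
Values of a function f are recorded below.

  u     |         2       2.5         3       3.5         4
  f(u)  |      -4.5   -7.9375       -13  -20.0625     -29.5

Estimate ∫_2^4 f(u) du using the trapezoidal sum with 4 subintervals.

-29

Δu = 0.5.
T_4 = (0.5/2)·[(-4.5) + 2·(-7.9375) + 2·(-13) + 2·(-20.0625) + (-29.5)] = -29.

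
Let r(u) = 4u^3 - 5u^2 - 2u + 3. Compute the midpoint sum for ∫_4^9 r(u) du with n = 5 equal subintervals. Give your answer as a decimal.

Δu = (9 − 4)/5 = 1.
Midpoints: 4.5, 5.5, 6.5, 7.5, 8.5.
r(4.5) = 257.25, r(5.5) = 506.25, r(6.5) = 877.25, r(7.5) = 1394.25, r(8.5) = 2081.25.
Sum = Δu · [r(4.5) + r(5.5) + r(6.5) + r(7.5) + r(8.5)].
Sum = 5116.25.

5116.25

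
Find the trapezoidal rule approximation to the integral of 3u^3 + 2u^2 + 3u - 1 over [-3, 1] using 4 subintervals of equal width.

Δu = (1 − (-3))/4 = 1.
f(-3) = -73, f(-2) = -23, f(-1) = -5, f(0) = -1, f(1) = 7.
T_4 = (Δu/2)·[f(u_0) + 2f(u_1) + 2f(u_2) + 2f(u_3) + f(u_4)].
Sum = -62.

-62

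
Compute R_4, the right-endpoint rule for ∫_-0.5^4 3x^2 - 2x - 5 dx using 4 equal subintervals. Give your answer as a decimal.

50.23828125

Δx = (4 − (-0.5))/4 = 1.125.
Right endpoints: 0.625, 1.75, 2.875, 4.
f(0.625) = -5.078125, f(1.75) = 0.6875, f(2.875) = 14.046875, f(4) = 35.
Sum = Δx · [f(0.625) + f(1.75) + f(2.875) + f(4)].
Sum = 50.23828125.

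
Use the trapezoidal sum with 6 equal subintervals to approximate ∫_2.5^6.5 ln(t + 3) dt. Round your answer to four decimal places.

Δt = (6.5 − 2.5)/6 = 2/3.
f(2.5) ≈ 1.7047, f(19/6) ≈ 1.8192, f(23/6) ≈ 1.9218, f(4.5) ≈ 2.0149, f(31/6) ≈ 2.1001, f(35/6) ≈ 2.1785, f(6.5) ≈ 2.2513.
T_6 = (Δt/2)·[f(t_0) + 2f(t_1) + ... + 2f(t_{5}) + f(t_6)].
Sum ≈ 8.0083.

8.0083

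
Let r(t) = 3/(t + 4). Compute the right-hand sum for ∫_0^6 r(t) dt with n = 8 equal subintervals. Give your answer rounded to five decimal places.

2.58748

Δt = (6 − 0)/8 = 0.75.
Right endpoints: 0.75, 1.5, 2.25, 3, 3.75, 4.5, 5.25, 6.
r(0.75) = 12/19, r(1.5) = 6/11, r(2.25) = 0.48, r(3) = 3/7, r(3.75) = 12/31, r(4.5) = 6/17, r(5.25) = 12/37, r(6) = 0.3.
Sum = Δt · [r(0.75) + r(1.5) + r(2.25) + ...].
Sum ≈ 2.58748.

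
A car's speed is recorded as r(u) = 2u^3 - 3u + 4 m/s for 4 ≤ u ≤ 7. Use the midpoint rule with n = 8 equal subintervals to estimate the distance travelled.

Δu = (7 − 4)/8 = 0.375.
Midpoints: 4.1875, 4.5625, 4.9375, 5.3125, 5.6875, 6.0625, 6.4375, 6.8125.
r(4.1875) = 283227/2048, r(4.5625) = 369177/2048, r(4.9375) = 470895/2048, r(5.3125) = 589677/2048, r(5.6875) = 726819/2048, r(6.0625) = 883617/2048, r(6.4375) = 1061367/2048, r(6.8125) = 1261365/2048.
Sum = Δu · [r(4.1875) + r(4.5625) + r(4.9375) + ...].
Sum = 1033.83984375.

1033.83984375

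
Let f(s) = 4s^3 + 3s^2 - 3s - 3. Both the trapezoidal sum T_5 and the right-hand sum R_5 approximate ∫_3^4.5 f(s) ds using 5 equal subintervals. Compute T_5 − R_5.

-42.8625

T_5 = 372.8925.
R_5 = 415.755.
T_5 − R_5 = -42.8625.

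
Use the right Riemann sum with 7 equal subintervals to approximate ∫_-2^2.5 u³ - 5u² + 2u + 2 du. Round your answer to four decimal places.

Δu = (2.5 − (-2))/7 = 9/14.
Right endpoints: -19/14, -5/7, -1/14, 4/7, 17/14, 13/7, 2.5.
f(-19/14) = -34089/2744, f(-5/7) = -804/343, f(-1/14) = 5025/2744, f(4/7) = 582/343, f(17/14) = -3165/2744, f(13/7) = -1758/343, f(2.5) = -8.625.
Sum = Δu · [f(-19/14) + f(-5/7) + f(-1/14) + ...].
Sum ≈ -16.8061.

-16.8061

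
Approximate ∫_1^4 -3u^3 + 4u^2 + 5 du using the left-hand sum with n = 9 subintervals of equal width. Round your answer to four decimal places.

Δu = (4 − 1)/9 = 1/3.
Left endpoints: 1, 4/3, 5/3, 2, 7/3, 8/3, 3, 10/3, 11/3.
f(1) = 6, f(4/3) = 5, f(5/3) = 20/9, f(2) = -3, f(7/3) = -34/3, f(8/3) = -211/9, f(3) = -40, f(10/3) = -185/3, f(11/3) = -802/9.
Sum = Δu · [f(1) + f(4/3) + f(5/3) + ...].
Sum ≈ -71.7778.

-71.7778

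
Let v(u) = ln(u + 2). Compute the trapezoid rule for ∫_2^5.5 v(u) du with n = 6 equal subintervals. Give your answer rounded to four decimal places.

6.0633

Δu = (5.5 − 2)/6 = 7/12.
v(2) ≈ 1.3863, v(31/12) ≈ 1.5224, v(19/6) ≈ 1.6422, v(3.75) ≈ 1.7492, v(13/3) ≈ 1.8458, v(59/12) ≈ 1.9339, v(5.5) ≈ 2.0149.
T_6 = (Δu/2)·[v(u_0) + 2v(u_1) + ... + 2v(u_{5}) + v(u_6)].
Sum ≈ 6.0633.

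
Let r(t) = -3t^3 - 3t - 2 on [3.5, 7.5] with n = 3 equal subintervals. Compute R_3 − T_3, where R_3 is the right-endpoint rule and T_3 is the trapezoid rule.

-766

R_3 ≈ -3159.166667.
T_3 ≈ -2393.166667.
R_3 − T_3 = -766.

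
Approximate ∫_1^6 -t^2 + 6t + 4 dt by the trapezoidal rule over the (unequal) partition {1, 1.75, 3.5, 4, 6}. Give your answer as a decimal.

51.015625

Subinterval widths: 0.75, 1.75, 0.5, 2.
f(1) = 9, f(1.75) = 11.4375, f(3.5) = 12.75, f(4) = 12, f(6) = 4.
On each subinterval the trapezoid contributes (Δt_i/2)·[f(t_{i-1}) + f(t_i)].
Sum = 51.015625.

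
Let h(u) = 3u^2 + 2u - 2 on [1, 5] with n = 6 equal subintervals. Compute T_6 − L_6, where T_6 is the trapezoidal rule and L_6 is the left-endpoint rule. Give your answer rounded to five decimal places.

26.66667

T_6 ≈ 140.8888889.
L_6 ≈ 114.2222222.
T_6 − L_6 ≈ 26.66667.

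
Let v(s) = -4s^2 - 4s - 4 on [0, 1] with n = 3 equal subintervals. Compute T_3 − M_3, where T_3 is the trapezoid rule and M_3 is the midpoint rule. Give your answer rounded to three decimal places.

T_3 ≈ -7.40741.
M_3 ≈ -7.29630.
T_3 − M_3 ≈ -0.111.

-0.111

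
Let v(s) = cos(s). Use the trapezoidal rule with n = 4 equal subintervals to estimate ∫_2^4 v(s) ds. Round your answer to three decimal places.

-1.631

Δs = (4 − 2)/4 = 0.5.
v(2) ≈ -0.416, v(2.5) ≈ -0.801, v(3) ≈ -0.990, v(3.5) ≈ -0.936, v(4) ≈ -0.654.
T_4 = (Δs/2)·[v(s_0) + 2v(s_1) + 2v(s_2) + 2v(s_3) + v(s_4)].
Sum ≈ -1.631.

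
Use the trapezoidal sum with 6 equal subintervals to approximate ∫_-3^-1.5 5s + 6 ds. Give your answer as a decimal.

-7.875

Δs = (-1.5 − (-3))/6 = 0.25.
f(-3) = -9, f(-2.75) = -7.75, f(-2.5) = -6.5, f(-2.25) = -5.25, f(-2) = -4, f(-1.75) = -2.75, f(-1.5) = -1.5.
T_6 = (Δs/2)·[f(s_0) + 2f(s_1) + ... + 2f(s_{5}) + f(s_6)].
Sum = -7.875.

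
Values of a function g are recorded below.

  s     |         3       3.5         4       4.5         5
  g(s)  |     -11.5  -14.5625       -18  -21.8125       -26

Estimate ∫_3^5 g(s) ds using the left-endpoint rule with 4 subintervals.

Δs = 0.5.
Sum = 0.5·[(-11.5) + (-14.5625) + (-18) + (-21.8125)] = -32.9375.

-32.9375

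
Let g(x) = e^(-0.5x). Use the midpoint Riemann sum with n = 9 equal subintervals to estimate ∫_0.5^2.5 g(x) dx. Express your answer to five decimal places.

0.98409

Δx = (2.5 − 0.5)/9 = 2/9.
Midpoints: 11/18, 5/6, 19/18, 23/18, 1.5, 31/18, 35/18, 13/6, 43/18.
g(11/18) ≈ 0.73671, g(5/6) ≈ 0.65924, g(19/18) ≈ 0.58991, g(23/18) ≈ 0.52788, g(1.5) ≈ 0.47237, g(31/18) ≈ 0.42269, g(35/18) ≈ 0.37824, g(13/6) ≈ 0.33847, g(43/18) ≈ 0.30287.
Sum = Δx · [g(11/18) + g(5/6) + g(19/18) + ...].
Sum ≈ 0.98409.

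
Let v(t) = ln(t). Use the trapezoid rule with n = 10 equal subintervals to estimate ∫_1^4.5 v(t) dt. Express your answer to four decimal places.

Δt = (4.5 − 1)/10 = 0.35.
v(1) ≈ 0.0000, v(1.35) ≈ 0.3001, v(1.7) ≈ 0.5306, v(2.05) ≈ 0.7178, v(2.4) ≈ 0.8755, v(2.75) ≈ 1.0116, v(3.1) ≈ 1.1314, v(3.45) ≈ 1.2384, v(3.8) ≈ 1.3350, v(4.15) ≈ 1.4231, v(4.5) ≈ 1.5041.
T_10 = (Δt/2)·[v(t_0) + 2v(t_1) + ... + 2v(t_{9}) + v(t_10)].
Sum ≈ 3.2604.

3.2604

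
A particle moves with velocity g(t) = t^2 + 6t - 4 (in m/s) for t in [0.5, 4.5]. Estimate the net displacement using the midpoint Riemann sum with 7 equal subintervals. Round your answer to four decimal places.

Δt = (4.5 − 0.5)/7 = 4/7.
Midpoints: 11/14, 19/14, 27/14, 2.5, 43/14, 51/14, 59/14.
g(11/14) = 261/196, g(19/14) = 1173/196, g(27/14) = 2213/196, g(2.5) = 17.25, g(43/14) = 4677/196, g(51/14) = 6101/196, g(59/14) = 7653/196.
Sum = Δt · [g(11/14) + g(19/14) + g(27/14) + ...].
Sum ≈ 74.2245.

74.2245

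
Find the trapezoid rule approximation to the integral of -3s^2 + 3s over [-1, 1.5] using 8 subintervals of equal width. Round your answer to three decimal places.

-2.622

Δs = (1.5 − (-1))/8 = 0.3125.
f(-1) = -6, f(-0.6875) = -3.48046875, f(-0.375) = -1.546875, f(-0.0625) = -0.19921875, f(0.25) = 0.5625, f(0.5625) = 0.73828125, f(0.875) = 0.328125, f(1.1875) = -0.66796875, f(1.5) = -2.25.
T_8 = (Δs/2)·[f(s_0) + 2f(s_1) + ... + 2f(s_{7}) + f(s_8)].
Sum ≈ -2.622.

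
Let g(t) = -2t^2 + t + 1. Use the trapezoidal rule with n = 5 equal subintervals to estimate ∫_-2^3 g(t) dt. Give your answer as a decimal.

Δt = (3 − (-2))/5 = 1.
g(-2) = -9, g(-1) = -2, g(0) = 1, g(1) = 0, g(2) = -5, g(3) = -14.
T_5 = (Δt/2)·[g(t_0) + 2g(t_1) + ... + 2g(t_{4}) + g(t_5)].
Sum = -17.5.

-17.5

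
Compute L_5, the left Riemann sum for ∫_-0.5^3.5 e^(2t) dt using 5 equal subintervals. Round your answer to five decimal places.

221.85809

Δt = (3.5 − (-0.5))/5 = 0.8.
Left endpoints: -0.5, 0.3, 1.1, 1.9, 2.7.
f(-0.5) ≈ 0.36788, f(0.3) ≈ 1.82212, f(1.1) ≈ 9.02501, f(1.9) ≈ 44.70118, f(2.7) ≈ 221.40642.
Sum = Δt · [f(-0.5) + f(0.3) + f(1.1) + f(1.9) + f(2.7)].
Sum ≈ 221.85809.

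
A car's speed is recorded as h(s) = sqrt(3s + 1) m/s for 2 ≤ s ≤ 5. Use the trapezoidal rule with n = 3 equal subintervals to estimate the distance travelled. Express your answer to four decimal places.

10.0907

Δs = (5 − 2)/3 = 1.
h(2) ≈ 2.6458, h(3) ≈ 3.1623, h(4) ≈ 3.6056, h(5) ≈ 4.0000.
T_3 = (Δs/2)·[h(s_0) + 2h(s_1) + 2h(s_2) + h(s_3)].
Sum ≈ 10.0907.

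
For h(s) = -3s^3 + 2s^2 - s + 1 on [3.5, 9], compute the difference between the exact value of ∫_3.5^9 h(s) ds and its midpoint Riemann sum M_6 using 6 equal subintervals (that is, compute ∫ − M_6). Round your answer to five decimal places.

Exact integral: ∫_3.5^9 h(s) ds ≈ -4379.6614583.
M_6 ≈ -4358.7683015.
Error ≈ -4379.6614583 − (-4358.7683015) ≈ -20.89316.

-20.89316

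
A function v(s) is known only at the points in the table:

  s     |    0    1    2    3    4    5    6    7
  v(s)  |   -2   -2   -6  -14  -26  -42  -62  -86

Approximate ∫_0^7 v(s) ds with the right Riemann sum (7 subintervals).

Δs = 1.
Sum = 1·[(-2) + (-6) + (-14) + (-26) + (-42) + (-62) + (-86)] = -238.

-238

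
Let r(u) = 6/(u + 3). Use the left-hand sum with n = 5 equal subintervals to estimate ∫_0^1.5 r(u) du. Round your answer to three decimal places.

Δu = (1.5 − 0)/5 = 0.3.
Left endpoints: 0, 0.3, 0.6, 0.9, 1.2.
r(0) = 2, r(0.3) = 20/11, r(0.6) = 5/3, r(0.9) = 20/13, r(1.2) = 10/7.
Sum = Δu · [r(0) + r(0.3) + r(0.6) + r(0.9) + r(1.2)].
Sum ≈ 2.536.

2.536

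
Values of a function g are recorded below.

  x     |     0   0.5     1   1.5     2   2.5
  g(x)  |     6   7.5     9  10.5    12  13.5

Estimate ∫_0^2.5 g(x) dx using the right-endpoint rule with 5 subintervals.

26.25

Δx = 0.5.
Sum = 0.5·[7.5 + 9 + 10.5 + 12 + 13.5] = 26.25.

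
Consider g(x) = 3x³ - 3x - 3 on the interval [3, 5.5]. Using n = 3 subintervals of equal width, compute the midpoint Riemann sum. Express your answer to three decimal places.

580.638

Δx = (5.5 − 3)/3 = 5/6.
Midpoints: 41/12, 4.25, 61/12.
g(41/12) = 61289/576, g(4.25) = 214.546875, g(61/12) = 216469/576.
Sum = Δx · [g(41/12) + g(4.25) + g(61/12)].
Sum ≈ 580.638.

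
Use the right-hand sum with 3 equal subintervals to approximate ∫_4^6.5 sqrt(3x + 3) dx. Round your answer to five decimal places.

11.16571

Δx = (6.5 − 4)/3 = 5/6.
Right endpoints: 29/6, 17/3, 6.5.
f(29/6) ≈ 4.18330, f(17/3) ≈ 4.47214, f(6.5) ≈ 4.74342.
Sum = Δx · [f(29/6) + f(17/3) + f(6.5)].
Sum ≈ 11.16571.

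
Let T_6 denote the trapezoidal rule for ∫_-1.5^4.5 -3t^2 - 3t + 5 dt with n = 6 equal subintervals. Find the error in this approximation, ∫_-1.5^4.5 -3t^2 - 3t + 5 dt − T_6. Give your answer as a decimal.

3

Exact integral: ∫_-1.5^4.5 f(t) dt = -91.5.
T_6 = -94.5.
Error = -91.5 − (-94.5) = 3.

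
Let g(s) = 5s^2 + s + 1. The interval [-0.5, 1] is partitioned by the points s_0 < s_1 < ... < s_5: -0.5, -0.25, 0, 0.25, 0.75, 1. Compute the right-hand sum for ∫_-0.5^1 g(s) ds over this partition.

4.9375

Subinterval widths: 0.25, 0.25, 0.25, 0.5, 0.25.
Right endpoints: -0.25, 0, 0.25, 0.75, 1.
g(-0.25) = 1.0625, g(0) = 1, g(0.25) = 1.5625, g(0.75) = 4.5625, g(1) = 7.
Sum = Σ Δs_i · g(s_i).
Sum = 4.9375.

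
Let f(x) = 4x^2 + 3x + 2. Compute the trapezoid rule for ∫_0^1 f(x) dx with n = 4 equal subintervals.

Δx = (1 − 0)/4 = 0.25.
f(0) = 2, f(0.25) = 3, f(0.5) = 4.5, f(0.75) = 6.5, f(1) = 9.
T_4 = (Δx/2)·[f(x_0) + 2f(x_1) + 2f(x_2) + 2f(x_3) + f(x_4)].
Sum = 4.875.

4.875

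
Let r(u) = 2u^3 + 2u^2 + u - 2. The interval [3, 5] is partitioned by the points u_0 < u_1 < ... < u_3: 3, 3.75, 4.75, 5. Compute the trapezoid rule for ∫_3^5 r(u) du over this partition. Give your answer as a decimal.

347.5625

Subinterval widths: 0.75, 1, 0.25.
r(3) = 73, r(3.75) = 135.34375, r(4.75) = 262.21875, r(5) = 303.
On each subinterval the trapezoid contributes (Δu_i/2)·[r(u_{i-1}) + r(u_i)].
Sum = 347.5625.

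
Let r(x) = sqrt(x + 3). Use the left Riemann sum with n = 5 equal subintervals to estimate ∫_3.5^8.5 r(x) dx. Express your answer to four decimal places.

Δx = (8.5 − 3.5)/5 = 1.
Left endpoints: 3.5, 4.5, 5.5, 6.5, 7.5.
r(3.5) ≈ 2.5495, r(4.5) ≈ 2.7386, r(5.5) ≈ 2.9155, r(6.5) ≈ 3.0822, r(7.5) ≈ 3.2404.
Sum = Δx · [r(3.5) + r(4.5) + r(5.5) + r(6.5) + r(7.5)].
Sum ≈ 14.5262.

14.5262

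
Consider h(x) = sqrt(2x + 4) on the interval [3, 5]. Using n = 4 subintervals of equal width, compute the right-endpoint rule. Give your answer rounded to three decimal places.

Δx = (5 − 3)/4 = 0.5.
Right endpoints: 3.5, 4, 4.5, 5.
h(3.5) ≈ 3.317, h(4) ≈ 3.464, h(4.5) ≈ 3.606, h(5) ≈ 3.742.
Sum = Δx · [h(3.5) + h(4) + h(4.5) + h(5)].
Sum ≈ 7.064.

7.064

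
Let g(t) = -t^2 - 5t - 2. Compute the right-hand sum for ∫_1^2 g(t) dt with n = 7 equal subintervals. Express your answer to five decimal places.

-12.40816

Δt = (2 − 1)/7 = 1/7.
Right endpoints: 8/7, 9/7, 10/7, 11/7, 12/7, 13/7, 2.
g(8/7) = -442/49, g(9/7) = -494/49, g(10/7) = -548/49, g(11/7) = -604/49, g(12/7) = -662/49, g(13/7) = -722/49, g(2) = -16.
Sum = Δt · [g(8/7) + g(9/7) + g(10/7) + ...].
Sum ≈ -12.40816.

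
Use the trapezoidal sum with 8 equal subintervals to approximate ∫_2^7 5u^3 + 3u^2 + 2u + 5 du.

3409.19921875

Δu = (7 − 2)/8 = 0.625.
f(2) = 61, f(2.625) = 62137/512, f(3.25) = 214.828125, f(3.875) = 178547/512, f(4.5) = 530.375, f(5.125) = 392757/512, f(5.75) = 1066.234375, f(6.375) = 734767/512, f(7) = 1881.
T_8 = (Δu/2)·[f(u_0) + 2f(u_1) + ... + 2f(u_{7}) + f(u_8)].
Sum = 3409.19921875.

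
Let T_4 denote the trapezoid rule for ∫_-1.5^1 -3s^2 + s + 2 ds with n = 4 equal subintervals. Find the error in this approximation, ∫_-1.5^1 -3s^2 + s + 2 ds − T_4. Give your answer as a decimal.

0.48828125

Exact integral: ∫_-1.5^1 f(s) ds = 0.
T_4 = -0.48828125.
Error = 0 − (-0.48828125) = 0.48828125.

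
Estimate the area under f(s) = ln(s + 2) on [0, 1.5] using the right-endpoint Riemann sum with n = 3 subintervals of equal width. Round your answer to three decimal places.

1.634

Δs = (1.5 − 0)/3 = 0.5.
Right endpoints: 0.5, 1, 1.5.
f(0.5) ≈ 0.916, f(1) ≈ 1.099, f(1.5) ≈ 1.253.
Sum = Δs · [f(0.5) + f(1) + f(1.5)].
Sum ≈ 1.634.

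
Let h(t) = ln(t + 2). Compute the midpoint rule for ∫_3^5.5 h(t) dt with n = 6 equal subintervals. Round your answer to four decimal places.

Δt = (5.5 − 3)/6 = 5/12.
Midpoints: 77/24, 3.625, 97/24, 107/24, 4.875, 127/24.
h(77/24) ≈ 1.6503, h(3.625) ≈ 1.7272, h(97/24) ≈ 1.7987, h(107/24) ≈ 1.8654, h(4.875) ≈ 1.9279, h(127/24) ≈ 1.9867.
Sum = Δt · [h(77/24) + h(3.625) + h(97/24) + ...].
Sum ≈ 4.5651.

4.5651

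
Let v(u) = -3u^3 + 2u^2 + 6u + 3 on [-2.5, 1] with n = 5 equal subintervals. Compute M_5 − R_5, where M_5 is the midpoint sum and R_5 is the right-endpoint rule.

10.0296875

M_5 = 33.1296875.
R_5 = 23.1.
M_5 − R_5 = 10.0296875.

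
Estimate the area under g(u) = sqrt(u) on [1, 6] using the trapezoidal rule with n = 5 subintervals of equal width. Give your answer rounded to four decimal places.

9.1071

Δu = (6 − 1)/5 = 1.
g(1) ≈ 1.0000, g(2) ≈ 1.4142, g(3) ≈ 1.7321, g(4) ≈ 2.0000, g(5) ≈ 2.2361, g(6) ≈ 2.4495.
T_5 = (Δu/2)·[g(u_0) + 2g(u_1) + ... + 2g(u_{4}) + g(u_5)].
Sum ≈ 9.1071.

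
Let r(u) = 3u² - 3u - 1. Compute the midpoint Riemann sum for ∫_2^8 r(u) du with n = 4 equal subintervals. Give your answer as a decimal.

404.625

Δu = (8 − 2)/4 = 1.5.
Midpoints: 2.75, 4.25, 5.75, 7.25.
r(2.75) = 13.4375, r(4.25) = 40.4375, r(5.75) = 80.9375, r(7.25) = 134.9375.
Sum = Δu · [r(2.75) + r(4.25) + r(5.75) + r(7.25)].
Sum = 404.625.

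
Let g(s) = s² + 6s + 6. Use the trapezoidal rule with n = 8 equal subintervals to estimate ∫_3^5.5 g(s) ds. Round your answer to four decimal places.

125.2490

Δs = (5.5 − 3)/8 = 0.3125.
g(3) = 33, g(3.3125) = 36.84765625, g(3.625) = 40.890625, g(3.9375) = 45.12890625, g(4.25) = 49.5625, g(4.5625) = 54.19140625, g(4.875) = 59.015625, g(5.1875) = 64.03515625, g(5.5) = 69.25.
T_8 = (Δs/2)·[g(s_0) + 2g(s_1) + ... + 2g(s_{7}) + g(s_8)].
Sum ≈ 125.2490.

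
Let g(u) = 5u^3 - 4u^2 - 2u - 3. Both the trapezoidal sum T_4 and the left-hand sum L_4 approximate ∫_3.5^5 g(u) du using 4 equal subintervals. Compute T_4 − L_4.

66.8671875

T_4 ≈ 469.022461.
L_4 ≈ 402.155273.
T_4 − L_4 = 66.8671875.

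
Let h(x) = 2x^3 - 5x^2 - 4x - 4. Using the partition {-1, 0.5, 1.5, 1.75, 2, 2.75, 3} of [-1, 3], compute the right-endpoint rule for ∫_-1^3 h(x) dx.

Subinterval widths: 1.5, 1, 0.25, 0.25, 0.75, 0.25.
Right endpoints: 0.5, 1.5, 1.75, 2, 2.75, 3.
h(0.5) = -7, h(1.5) = -14.5, h(1.75) = -15.59375, h(2) = -16, h(2.75) = -11.21875, h(3) = -7.
Sum = Σ Δx_i · h(x_i).
Sum = -43.0625.

-43.0625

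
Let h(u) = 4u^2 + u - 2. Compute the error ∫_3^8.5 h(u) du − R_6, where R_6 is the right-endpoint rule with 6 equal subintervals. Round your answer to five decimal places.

-121.56019

Exact integral: ∫_3^8.5 h(u) du ≈ 803.4583333.
R_6 ≈ 925.0185185.
Error ≈ 803.4583333 − 925.0185185 ≈ -121.56019.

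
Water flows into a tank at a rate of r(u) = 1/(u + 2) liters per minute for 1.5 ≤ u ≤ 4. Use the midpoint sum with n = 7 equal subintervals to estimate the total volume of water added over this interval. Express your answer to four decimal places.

Δu = (4 − 1.5)/7 = 5/14.
Midpoints: 47/28, 57/28, 67/28, 2.75, 87/28, 97/28, 107/28.
r(47/28) = 28/103, r(57/28) = 28/113, r(67/28) = 28/123, r(2.75) = 4/19, r(87/28) = 28/143, r(97/28) = 28/153, r(107/28) = 28/163.
Sum = Δu · [r(47/28) + r(57/28) + r(67/28) + ...].
Sum ≈ 0.5387.

0.5387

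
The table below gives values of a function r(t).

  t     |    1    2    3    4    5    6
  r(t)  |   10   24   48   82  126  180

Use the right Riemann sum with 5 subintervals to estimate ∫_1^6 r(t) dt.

Δt = 1.
Sum = 1·[24 + 48 + 82 + 126 + 180] = 460.

460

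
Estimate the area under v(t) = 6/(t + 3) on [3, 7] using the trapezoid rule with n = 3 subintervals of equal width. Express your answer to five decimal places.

Δt = (7 − 3)/3 = 4/3.
v(3) = 1, v(13/3) = 9/11, v(17/3) = 9/13, v(7) = 0.6.
T_3 = (Δt/2)·[v(t_0) + 2v(t_1) + 2v(t_2) + v(t_3)].
Sum ≈ 3.08065.

3.08065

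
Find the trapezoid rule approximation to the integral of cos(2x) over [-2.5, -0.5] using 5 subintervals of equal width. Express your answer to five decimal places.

-0.85167

Δx = (-0.5 − (-2.5))/5 = 0.4.
f(-2.5) ≈ 0.28366, f(-2.1) ≈ -0.49026, f(-1.7) ≈ -0.96680, f(-1.3) ≈ -0.85689, f(-0.9) ≈ -0.22720, f(-0.5) ≈ 0.54030.
T_5 = (Δx/2)·[f(x_0) + 2f(x_1) + ... + 2f(x_{4}) + f(x_5)].
Sum ≈ -0.85167.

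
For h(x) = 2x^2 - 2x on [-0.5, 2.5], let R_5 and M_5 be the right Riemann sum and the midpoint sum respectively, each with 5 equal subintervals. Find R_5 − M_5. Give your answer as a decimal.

R_5 = 6.66.
M_5 = 4.32.
R_5 − M_5 = 2.34.

2.34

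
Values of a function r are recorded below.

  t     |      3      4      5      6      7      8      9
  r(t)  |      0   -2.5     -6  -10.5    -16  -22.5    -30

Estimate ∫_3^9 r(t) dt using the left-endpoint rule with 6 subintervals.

-57.5

Δt = 1.
Sum = 1·[0 + (-2.5) + (-6) + (-10.5) + (-16) + (-22.5)] = -57.5.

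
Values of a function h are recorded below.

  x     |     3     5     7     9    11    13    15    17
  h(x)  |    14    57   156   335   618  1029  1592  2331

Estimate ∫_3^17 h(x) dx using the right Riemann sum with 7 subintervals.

Δx = 2.
Sum = 2·[57 + 156 + 335 + 618 + 1029 + 1592 + 2331] = 12236.

12236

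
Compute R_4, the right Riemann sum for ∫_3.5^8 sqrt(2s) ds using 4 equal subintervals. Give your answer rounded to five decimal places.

Δs = (8 − 3.5)/4 = 1.125.
Right endpoints: 4.625, 5.75, 6.875, 8.
f(4.625) ≈ 3.04138, f(5.75) ≈ 3.39116, f(6.875) ≈ 3.70810, f(8) ≈ 4.00000.
Sum = Δs · [f(4.625) + f(5.75) + f(6.875) + f(8)].
Sum ≈ 15.90823.

15.90823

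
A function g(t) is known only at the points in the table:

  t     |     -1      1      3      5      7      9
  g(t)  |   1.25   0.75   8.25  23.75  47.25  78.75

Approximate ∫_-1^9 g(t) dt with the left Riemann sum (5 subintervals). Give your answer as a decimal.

162.5

Δt = 2.
Sum = 2·[1.25 + 0.75 + 8.25 + 23.75 + 47.25] = 162.5.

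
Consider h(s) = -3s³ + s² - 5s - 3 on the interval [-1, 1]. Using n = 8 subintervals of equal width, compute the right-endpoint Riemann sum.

-7.3125

Δs = (1 − (-1))/8 = 0.25.
Right endpoints: -0.75, -0.5, -0.25, 0, 0.25, 0.5, 0.75, 1.
h(-0.75) = 2.578125, h(-0.5) = 0.125, h(-0.25) = -1.640625, h(0) = -3, h(0.25) = -4.234375, h(0.5) = -5.625, h(0.75) = -7.453125, h(1) = -10.
Sum = Δs · [h(-0.75) + h(-0.5) + h(-0.25) + ...].
Sum = -7.3125.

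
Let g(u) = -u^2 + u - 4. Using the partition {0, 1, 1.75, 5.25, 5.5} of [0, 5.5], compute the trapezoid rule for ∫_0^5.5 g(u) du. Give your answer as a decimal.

Subinterval widths: 1, 0.75, 3.5, 0.25.
g(0) = -4, g(1) = -4, g(1.75) = -5.3125, g(5.25) = -26.3125, g(5.5) = -28.75.
On each subinterval the trapezoid contributes (Δu_i/2)·[g(u_{i-1}) + g(u_i)].
Sum = -69.71875.

-69.71875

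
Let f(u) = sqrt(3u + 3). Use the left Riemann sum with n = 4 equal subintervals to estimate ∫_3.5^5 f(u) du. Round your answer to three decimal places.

Δu = (5 − 3.5)/4 = 0.375.
Left endpoints: 3.5, 3.875, 4.25, 4.625.
f(3.5) ≈ 3.674, f(3.875) ≈ 3.824, f(4.25) ≈ 3.969, f(4.625) ≈ 4.108.
Sum = Δu · [f(3.5) + f(3.875) + f(4.25) + f(4.625)].
Sum ≈ 5.841.

5.841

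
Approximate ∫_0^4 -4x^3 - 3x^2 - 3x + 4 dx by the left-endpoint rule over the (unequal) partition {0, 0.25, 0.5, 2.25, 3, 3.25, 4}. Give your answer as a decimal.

-209.75

Subinterval widths: 0.25, 0.25, 1.75, 0.75, 0.25, 0.75.
Left endpoints: 0, 0.25, 0.5, 2.25, 3, 3.25.
f(0) = 4, f(0.25) = 3, f(0.5) = 1.25, f(2.25) = -63.5, f(3) = -140, f(3.25) = -174.75.
Sum = Σ Δx_i · f(x_i).
Sum = -209.75.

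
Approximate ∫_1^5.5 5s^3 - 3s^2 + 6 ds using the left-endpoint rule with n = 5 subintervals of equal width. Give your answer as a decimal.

Δs = (5.5 − 1)/5 = 0.9.
Left endpoints: 1, 1.9, 2.8, 3.7, 4.6.
f(1) = 8, f(1.9) = 29.465, f(2.8) = 92.24, f(3.7) = 218.195, f(4.6) = 429.2.
Sum = Δs · [f(1) + f(1.9) + f(2.8) + f(3.7) + f(4.6)].
Sum = 699.39.

699.39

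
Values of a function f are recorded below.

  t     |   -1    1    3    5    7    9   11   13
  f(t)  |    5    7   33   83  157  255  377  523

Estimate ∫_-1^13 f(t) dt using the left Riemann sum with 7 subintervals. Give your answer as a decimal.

Δt = 2.
Sum = 2·[5 + 7 + 33 + 83 + 157 + 255 + 377] = 1834.

1834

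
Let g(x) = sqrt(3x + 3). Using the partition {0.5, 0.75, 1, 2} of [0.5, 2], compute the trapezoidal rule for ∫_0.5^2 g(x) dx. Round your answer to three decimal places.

Subinterval widths: 0.25, 0.25, 1.
g(0.5) ≈ 2.121, g(0.75) ≈ 2.291, g(1) ≈ 2.449, g(2) ≈ 3.000.
On each subinterval the trapezoid contributes (Δx_i/2)·[g(x_{i-1}) + g(x_i)].
Sum ≈ 3.869.

3.869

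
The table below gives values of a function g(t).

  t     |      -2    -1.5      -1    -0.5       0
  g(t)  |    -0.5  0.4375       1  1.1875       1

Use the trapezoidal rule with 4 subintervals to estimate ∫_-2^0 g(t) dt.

1.4375

Δt = 0.5.
T_4 = (0.5/2)·[(-0.5) + 2·0.4375 + 2·1 + 2·1.1875 + 1] = 1.4375.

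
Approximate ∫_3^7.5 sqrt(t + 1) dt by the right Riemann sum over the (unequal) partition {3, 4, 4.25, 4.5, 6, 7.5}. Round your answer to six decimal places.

Subinterval widths: 1, 0.25, 0.25, 1.5, 1.5.
Right endpoints: 4, 4.25, 4.5, 6, 7.5.
f(4) ≈ 2.236068, f(4.25) ≈ 2.291288, f(4.5) ≈ 2.345208, f(6) ≈ 2.645751, f(7.5) ≈ 2.915476.
Sum = Σ Δt_i · f(t_i).
Sum ≈ 11.737033.

11.737033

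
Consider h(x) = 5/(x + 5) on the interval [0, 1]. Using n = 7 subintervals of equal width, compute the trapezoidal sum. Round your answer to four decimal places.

0.9117

Δx = (1 − 0)/7 = 1/7.
h(0) = 1, h(1/7) = 35/36, h(2/7) = 35/37, h(3/7) = 35/38, h(4/7) = 35/39, h(5/7) = 0.875, h(6/7) = 35/41, h(1) = 5/6.
T_7 = (Δx/2)·[h(x_0) + 2h(x_1) + ... + 2h(x_{6}) + h(x_7)].
Sum ≈ 0.9117.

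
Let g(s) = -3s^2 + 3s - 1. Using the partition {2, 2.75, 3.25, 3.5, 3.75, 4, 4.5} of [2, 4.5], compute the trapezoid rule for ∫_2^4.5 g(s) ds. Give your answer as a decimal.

-61.609375

Subinterval widths: 0.75, 0.5, 0.25, 0.25, 0.25, 0.5.
g(2) = -7, g(2.75) = -15.4375, g(3.25) = -22.9375, g(3.5) = -27.25, g(3.75) = -31.9375, g(4) = -37, g(4.5) = -48.25.
On each subinterval the trapezoid contributes (Δs_i/2)·[g(s_{i-1}) + g(s_i)].
Sum = -61.609375.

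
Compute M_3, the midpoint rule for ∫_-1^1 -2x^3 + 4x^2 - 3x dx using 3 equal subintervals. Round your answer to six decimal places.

Δx = (1 − (-1))/3 = 2/3.
Midpoints: -2/3, 0, 2/3.
f(-2/3) = 118/27, f(0) = 0, f(2/3) = -22/27.
Sum = Δx · [f(-2/3) + f(0) + f(2/3)].
Sum ≈ 2.370370.

2.370370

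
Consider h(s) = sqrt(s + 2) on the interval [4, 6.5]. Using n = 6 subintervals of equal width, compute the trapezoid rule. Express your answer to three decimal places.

Δs = (6.5 − 4)/6 = 5/12.
h(4) ≈ 2.449, h(53/12) ≈ 2.533, h(29/6) ≈ 2.614, h(5.25) ≈ 2.693, h(17/3) ≈ 2.769, h(73/12) ≈ 2.843, h(6.5) ≈ 2.915.
T_6 = (Δs/2)·[h(s_0) + 2h(s_1) + ... + 2h(s_{5}) + h(s_6)].
Sum ≈ 6.723.

6.723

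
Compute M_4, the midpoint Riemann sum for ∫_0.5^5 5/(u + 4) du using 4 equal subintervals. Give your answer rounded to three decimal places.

3.456

Δu = (5 − 0.5)/4 = 1.125.
Midpoints: 1.0625, 2.1875, 3.3125, 4.4375.
f(1.0625) = 80/81, f(2.1875) = 80/99, f(3.3125) = 80/117, f(4.4375) = 16/27.
Sum = Δu · [f(1.0625) + f(2.1875) + f(3.3125) + f(4.4375)].
Sum ≈ 3.456.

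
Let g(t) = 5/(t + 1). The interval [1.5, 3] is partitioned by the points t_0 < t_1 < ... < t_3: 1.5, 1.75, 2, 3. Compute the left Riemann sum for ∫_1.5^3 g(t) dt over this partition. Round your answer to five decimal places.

Subinterval widths: 0.25, 0.25, 1.
Left endpoints: 1.5, 1.75, 2.
g(1.5) = 2, g(1.75) = 20/11, g(2) = 5/3.
Sum = Σ Δt_i · g(t_i).
Sum ≈ 2.62121.

2.62121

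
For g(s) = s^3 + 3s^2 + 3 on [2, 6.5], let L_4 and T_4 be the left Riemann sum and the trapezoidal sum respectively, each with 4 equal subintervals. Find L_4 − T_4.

L_4 ≈ 522.817383.
T_4 ≈ 737.340820.
L_4 − T_4 = -214.5234375.

-214.5234375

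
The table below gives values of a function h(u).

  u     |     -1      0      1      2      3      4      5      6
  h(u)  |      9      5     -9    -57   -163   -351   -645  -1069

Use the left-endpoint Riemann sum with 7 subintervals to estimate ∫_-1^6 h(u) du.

-1211

Δu = 1.
Sum = 1·[9 + 5 + (-9) + (-57) + (-163) + (-351) + (-645)] = -1211.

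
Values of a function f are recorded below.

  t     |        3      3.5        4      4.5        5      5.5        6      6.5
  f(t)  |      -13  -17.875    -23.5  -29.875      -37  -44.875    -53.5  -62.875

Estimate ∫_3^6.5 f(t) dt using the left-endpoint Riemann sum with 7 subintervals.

-109.8125

Δt = 0.5.
Sum = 0.5·[(-13) + (-17.875) + (-23.5) + (-29.875) + (-37) + (-44.875) + (-53.5)] = -109.8125.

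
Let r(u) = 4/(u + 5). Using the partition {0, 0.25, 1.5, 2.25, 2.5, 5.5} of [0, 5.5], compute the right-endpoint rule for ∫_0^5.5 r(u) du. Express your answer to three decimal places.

Subinterval widths: 0.25, 1.25, 0.75, 0.25, 3.
Right endpoints: 0.25, 1.5, 2.25, 2.5, 5.5.
r(0.25) = 16/21, r(1.5) = 8/13, r(2.25) = 16/29, r(2.5) = 8/15, r(5.5) = 8/21.
Sum = Σ Δu_i · r(u_i).
Sum ≈ 2.650.

2.650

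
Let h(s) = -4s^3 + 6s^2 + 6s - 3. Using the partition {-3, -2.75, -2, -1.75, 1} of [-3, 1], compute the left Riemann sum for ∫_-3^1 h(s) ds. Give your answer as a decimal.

199.65625

Subinterval widths: 0.25, 0.75, 0.25, 2.75.
Left endpoints: -3, -2.75, -2, -1.75.
h(-3) = 141, h(-2.75) = 109.0625, h(-2) = 41, h(-1.75) = 26.3125.
Sum = Σ Δs_i · h(s_i).
Sum = 199.65625.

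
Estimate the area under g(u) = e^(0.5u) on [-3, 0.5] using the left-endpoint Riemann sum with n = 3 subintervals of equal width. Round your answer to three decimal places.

Δu = (0.5 − (-3))/3 = 7/6.
Left endpoints: -3, -11/6, -2/3.
g(-3) ≈ 0.223, g(-11/6) ≈ 0.400, g(-2/3) ≈ 0.717.
Sum = Δu · [g(-3) + g(-11/6) + g(-2/3)].
Sum ≈ 1.563.

1.563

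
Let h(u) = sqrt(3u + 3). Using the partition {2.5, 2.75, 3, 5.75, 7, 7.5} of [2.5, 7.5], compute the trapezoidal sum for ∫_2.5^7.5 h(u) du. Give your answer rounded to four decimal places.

Subinterval widths: 0.25, 0.25, 2.75, 1.25, 0.5.
h(2.5) ≈ 3.2404, h(2.75) ≈ 3.3541, h(3) ≈ 3.4641, h(5.75) ≈ 4.5000, h(7) ≈ 4.8990, h(7.5) ≈ 5.0498.
On each subinterval the trapezoid contributes (Δu_i/2)·[h(u_{i-1}) + h(u_i)].
Sum ≈ 20.9888.

20.9888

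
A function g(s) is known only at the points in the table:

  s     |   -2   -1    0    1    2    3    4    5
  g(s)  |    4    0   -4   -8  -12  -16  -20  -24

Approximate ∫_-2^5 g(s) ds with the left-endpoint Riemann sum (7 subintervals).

Δs = 1.
Sum = 1·[4 + 0 + (-4) + (-8) + (-12) + (-16) + (-20)] = -56.

-56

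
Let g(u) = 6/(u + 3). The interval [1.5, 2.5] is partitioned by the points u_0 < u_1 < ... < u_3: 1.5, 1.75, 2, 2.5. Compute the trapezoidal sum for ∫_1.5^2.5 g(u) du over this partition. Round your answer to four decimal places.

1.2052

Subinterval widths: 0.25, 0.25, 0.5.
g(1.5) = 4/3, g(1.75) = 24/19, g(2) = 1.2, g(2.5) = 12/11.
On each subinterval the trapezoid contributes (Δu_i/2)·[g(u_{i-1}) + g(u_i)].
Sum ≈ 1.2052.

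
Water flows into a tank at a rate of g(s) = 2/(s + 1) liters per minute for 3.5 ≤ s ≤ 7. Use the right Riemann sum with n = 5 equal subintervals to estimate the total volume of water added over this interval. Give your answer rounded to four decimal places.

1.0854

Δs = (7 − 3.5)/5 = 0.7.
Right endpoints: 4.2, 4.9, 5.6, 6.3, 7.
g(4.2) = 5/13, g(4.9) = 20/59, g(5.6) = 10/33, g(6.3) = 20/73, g(7) = 0.25.
Sum = Δs · [g(4.2) + g(4.9) + g(5.6) + g(6.3) + g(7)].
Sum ≈ 1.0854.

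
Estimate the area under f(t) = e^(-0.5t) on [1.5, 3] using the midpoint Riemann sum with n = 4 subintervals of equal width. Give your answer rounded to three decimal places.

0.498

Δt = (3 − 1.5)/4 = 0.375.
Midpoints: 1.6875, 2.0625, 2.4375, 2.8125.
f(1.6875) ≈ 0.430, f(2.0625) ≈ 0.357, f(2.4375) ≈ 0.296, f(2.8125) ≈ 0.245.
Sum = Δt · [f(1.6875) + f(2.0625) + f(2.4375) + f(2.8125)].
Sum ≈ 0.498.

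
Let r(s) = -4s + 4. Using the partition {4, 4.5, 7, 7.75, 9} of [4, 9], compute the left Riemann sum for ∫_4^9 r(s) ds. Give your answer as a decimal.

-92.75

Subinterval widths: 0.5, 2.5, 0.75, 1.25.
Left endpoints: 4, 4.5, 7, 7.75.
r(4) = -12, r(4.5) = -14, r(7) = -24, r(7.75) = -27.
Sum = Σ Δs_i · r(s_i).
Sum = -92.75.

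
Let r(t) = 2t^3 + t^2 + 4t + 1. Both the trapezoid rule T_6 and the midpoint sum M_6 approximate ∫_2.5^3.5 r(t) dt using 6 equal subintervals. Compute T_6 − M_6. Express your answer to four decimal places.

0.1319

T_6 ≈ 77.671296.
M_6 ≈ 77.539352.
T_6 − M_6 ≈ 0.1319.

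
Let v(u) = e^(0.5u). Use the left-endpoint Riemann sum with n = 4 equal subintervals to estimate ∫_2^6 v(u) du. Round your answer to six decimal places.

26.771521

Δu = (6 − 2)/4 = 1.
Left endpoints: 2, 3, 4, 5.
v(2) ≈ 2.718282, v(3) ≈ 4.481689, v(4) ≈ 7.389056, v(5) ≈ 12.182494.
Sum = Δu · [v(2) + v(3) + v(4) + v(5)].
Sum ≈ 26.771521.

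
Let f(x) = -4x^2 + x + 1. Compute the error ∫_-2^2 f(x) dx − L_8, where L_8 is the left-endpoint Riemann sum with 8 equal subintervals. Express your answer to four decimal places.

1.6667

Exact integral: ∫_-2^2 f(x) dx ≈ -17.333333.
L_8 = -19.
Error ≈ -17.333333 − (-19) ≈ 1.6667.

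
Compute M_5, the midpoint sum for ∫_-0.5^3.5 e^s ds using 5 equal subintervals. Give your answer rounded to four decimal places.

31.6579

Δs = (3.5 − (-0.5))/5 = 0.8.
Midpoints: -0.1, 0.7, 1.5, 2.3, 3.1.
f(-0.1) ≈ 0.9048, f(0.7) ≈ 2.0138, f(1.5) ≈ 4.4817, f(2.3) ≈ 9.9742, f(3.1) ≈ 22.1980.
Sum = Δs · [f(-0.1) + f(0.7) + f(1.5) + f(2.3) + f(3.1)].
Sum ≈ 31.6579.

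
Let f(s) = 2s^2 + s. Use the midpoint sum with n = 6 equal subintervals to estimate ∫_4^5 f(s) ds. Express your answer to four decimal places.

45.1620

Δs = (5 − 4)/6 = 1/6.
Midpoints: 49/12, 4.25, 53/12, 55/12, 4.75, 59/12.
f(49/12) = 2695/72, f(4.25) = 40.375, f(53/12) = 3127/72, f(55/12) = 3355/72, f(4.75) = 49.875, f(59/12) = 3835/72.
Sum = Δs · [f(49/12) + f(4.25) + f(53/12) + ...].
Sum ≈ 45.1620.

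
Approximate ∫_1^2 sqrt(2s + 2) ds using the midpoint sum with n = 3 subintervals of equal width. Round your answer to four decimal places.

2.2327

Δs = (2 − 1)/3 = 1/3.
Midpoints: 7/6, 1.5, 11/6.
f(7/6) ≈ 2.0817, f(1.5) ≈ 2.2361, f(11/6) ≈ 2.3805.
Sum = Δs · [f(7/6) + f(1.5) + f(11/6)].
Sum ≈ 2.2327.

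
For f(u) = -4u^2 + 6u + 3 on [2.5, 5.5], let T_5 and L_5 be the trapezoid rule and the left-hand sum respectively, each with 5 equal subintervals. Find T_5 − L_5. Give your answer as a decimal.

T_5 = -120.72.
L_5 = -97.32.
T_5 − L_5 = -23.4.

-23.4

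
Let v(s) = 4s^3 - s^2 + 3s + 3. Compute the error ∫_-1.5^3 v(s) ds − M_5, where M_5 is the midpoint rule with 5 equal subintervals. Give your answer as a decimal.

2.43

Exact integral: ∫_-1.5^3 v(s) ds = 89.4375.
M_5 = 87.0075.
Error = 89.4375 − 87.0075 = 2.43.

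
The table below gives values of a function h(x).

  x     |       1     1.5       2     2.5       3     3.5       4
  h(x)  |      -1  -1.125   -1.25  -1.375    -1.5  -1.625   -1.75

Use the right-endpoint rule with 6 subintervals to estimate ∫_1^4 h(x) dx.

-4.3125

Δx = 0.5.
Sum = 0.5·[(-1.125) + (-1.25) + (-1.375) + (-1.5) + (-1.625) + (-1.75)] = -4.3125.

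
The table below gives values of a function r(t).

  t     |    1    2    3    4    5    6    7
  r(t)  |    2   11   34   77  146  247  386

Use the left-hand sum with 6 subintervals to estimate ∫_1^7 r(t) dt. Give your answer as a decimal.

Δt = 1.
Sum = 1·[2 + 11 + 34 + 77 + 146 + 247] = 517.

517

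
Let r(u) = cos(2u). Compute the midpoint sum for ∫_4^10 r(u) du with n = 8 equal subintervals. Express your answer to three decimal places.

Δu = (10 − 4)/8 = 0.75.
Midpoints: 4.375, 5.125, 5.875, 6.625, 7.375, 8.125, 8.875, 9.625.
r(4.375) ≈ -0.781, r(5.125) ≈ -0.678, r(5.875) ≈ 0.685, r(6.625) ≈ 0.775, r(7.375) ≈ -0.575, r(8.125) ≈ -0.857, r(8.875) ≈ 0.454, r(9.625) ≈ 0.921.
Sum = Δu · [r(4.375) + r(5.125) + r(5.875) + ...].
Sum ≈ -0.042.

-0.042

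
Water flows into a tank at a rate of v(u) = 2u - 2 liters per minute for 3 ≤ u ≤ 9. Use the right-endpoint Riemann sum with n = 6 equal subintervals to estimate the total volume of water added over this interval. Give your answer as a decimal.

Δu = (9 − 3)/6 = 1.
Right endpoints: 4, 5, 6, 7, 8, 9.
v(4) = 6, v(5) = 8, v(6) = 10, v(7) = 12, v(8) = 14, v(9) = 16.
Sum = Δu · [v(4) + v(5) + v(6) + ...].
Sum = 66.

66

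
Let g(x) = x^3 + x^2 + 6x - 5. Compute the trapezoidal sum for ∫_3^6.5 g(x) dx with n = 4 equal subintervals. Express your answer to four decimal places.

Δx = (6.5 − 3)/4 = 0.875.
g(3) = 49, g(3.875) = 46823/512, g(4.75) = 153.234375, g(5.625) = 122045/512, g(6.5) = 350.875.
T_4 = (Δx/2)·[g(x_0) + 2g(x_1) + 2g(x_2) + 2g(x_3) + g(x_4)].
Sum ≈ 597.6182.

597.6182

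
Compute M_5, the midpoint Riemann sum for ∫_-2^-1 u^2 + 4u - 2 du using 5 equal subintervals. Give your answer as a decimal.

Δu = (-1 − (-2))/5 = 0.2.
Midpoints: -1.9, -1.7, -1.5, -1.3, -1.1.
f(-1.9) = -5.99, f(-1.7) = -5.91, f(-1.5) = -5.75, f(-1.3) = -5.51, f(-1.1) = -5.19.
Sum = Δu · [f(-1.9) + f(-1.7) + f(-1.5) + f(-1.3) + f(-1.1)].
Sum = -5.67.

-5.67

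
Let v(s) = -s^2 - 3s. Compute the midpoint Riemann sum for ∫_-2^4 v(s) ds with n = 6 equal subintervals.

Δs = (4 − (-2))/6 = 1.
Midpoints: -1.5, -0.5, 0.5, 1.5, 2.5, 3.5.
v(-1.5) = 2.25, v(-0.5) = 1.25, v(0.5) = -1.75, v(1.5) = -6.75, v(2.5) = -13.75, v(3.5) = -22.75.
Sum = Δs · [v(-1.5) + v(-0.5) + v(0.5) + ...].
Sum = -41.5.

-41.5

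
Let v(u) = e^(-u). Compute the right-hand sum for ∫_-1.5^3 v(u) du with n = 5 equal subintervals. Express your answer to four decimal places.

2.7327

Δu = (3 − (-1.5))/5 = 0.9.
Right endpoints: -0.6, 0.3, 1.2, 2.1, 3.
v(-0.6) ≈ 1.8221, v(0.3) ≈ 0.7408, v(1.2) ≈ 0.3012, v(2.1) ≈ 0.1225, v(3) ≈ 0.0498.
Sum = Δu · [v(-0.6) + v(0.3) + v(1.2) + v(2.1) + v(3)].
Sum ≈ 2.7327.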